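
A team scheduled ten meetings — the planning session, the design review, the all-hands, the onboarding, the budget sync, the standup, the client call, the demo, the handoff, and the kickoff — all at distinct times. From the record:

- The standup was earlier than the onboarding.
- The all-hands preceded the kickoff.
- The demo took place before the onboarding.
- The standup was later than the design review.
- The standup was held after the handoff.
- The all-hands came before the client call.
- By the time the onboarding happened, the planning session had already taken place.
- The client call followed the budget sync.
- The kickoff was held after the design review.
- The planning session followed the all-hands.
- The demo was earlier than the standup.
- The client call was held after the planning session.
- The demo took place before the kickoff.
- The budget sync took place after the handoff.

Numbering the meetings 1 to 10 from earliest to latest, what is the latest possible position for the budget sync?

The budget sync must come before the client call — 1 meeting forced after it.
Everything else can be placed before the budget sync in some valid order, so the budget sync can sit as late as position 10 − 1 = 9.

9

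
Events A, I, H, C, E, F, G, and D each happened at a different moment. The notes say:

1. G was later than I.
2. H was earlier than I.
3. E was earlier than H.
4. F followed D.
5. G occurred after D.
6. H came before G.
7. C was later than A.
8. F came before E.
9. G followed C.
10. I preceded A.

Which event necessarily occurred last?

Every other event has a chain of constraints placing it before G, so G is last.

G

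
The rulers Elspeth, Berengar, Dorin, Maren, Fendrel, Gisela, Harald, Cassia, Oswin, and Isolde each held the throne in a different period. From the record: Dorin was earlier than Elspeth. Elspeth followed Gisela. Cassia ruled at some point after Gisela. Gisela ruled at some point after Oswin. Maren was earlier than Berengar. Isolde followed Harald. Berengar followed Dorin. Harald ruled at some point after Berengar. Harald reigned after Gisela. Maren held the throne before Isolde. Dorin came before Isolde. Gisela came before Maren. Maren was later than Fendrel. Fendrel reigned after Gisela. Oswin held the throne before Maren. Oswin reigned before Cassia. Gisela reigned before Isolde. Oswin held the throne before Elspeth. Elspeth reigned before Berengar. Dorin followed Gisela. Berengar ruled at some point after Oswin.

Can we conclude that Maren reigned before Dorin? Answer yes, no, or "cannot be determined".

cannot be determined

No chain of stated constraints runs from Maren to Dorin, and none runs from Dorin to Maren either.
So the relative order of Maren and Dorin is not fixed by the given facts.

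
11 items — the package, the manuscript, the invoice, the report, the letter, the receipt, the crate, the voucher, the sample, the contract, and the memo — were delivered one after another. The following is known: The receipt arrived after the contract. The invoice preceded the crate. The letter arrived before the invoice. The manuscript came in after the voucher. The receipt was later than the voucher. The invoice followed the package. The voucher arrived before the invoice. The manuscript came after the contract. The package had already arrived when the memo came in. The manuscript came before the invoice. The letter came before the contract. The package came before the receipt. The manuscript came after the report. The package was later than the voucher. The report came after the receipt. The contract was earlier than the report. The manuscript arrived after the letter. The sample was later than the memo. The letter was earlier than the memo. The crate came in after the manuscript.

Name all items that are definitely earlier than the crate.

the contract, the invoice, the letter, the manuscript, the package, the receipt, the report, the voucher

Directly stated before the crate: the invoice and the manuscript.
The contract reaches the crate via the contract → the manuscript → the crate.
The letter reaches the crate via the letter → the manuscript → the crate.
The package reaches the crate via the package → the invoice → the crate.
Likewise the receipt, the report, and the voucher each reach the crate by chaining the stated constraints.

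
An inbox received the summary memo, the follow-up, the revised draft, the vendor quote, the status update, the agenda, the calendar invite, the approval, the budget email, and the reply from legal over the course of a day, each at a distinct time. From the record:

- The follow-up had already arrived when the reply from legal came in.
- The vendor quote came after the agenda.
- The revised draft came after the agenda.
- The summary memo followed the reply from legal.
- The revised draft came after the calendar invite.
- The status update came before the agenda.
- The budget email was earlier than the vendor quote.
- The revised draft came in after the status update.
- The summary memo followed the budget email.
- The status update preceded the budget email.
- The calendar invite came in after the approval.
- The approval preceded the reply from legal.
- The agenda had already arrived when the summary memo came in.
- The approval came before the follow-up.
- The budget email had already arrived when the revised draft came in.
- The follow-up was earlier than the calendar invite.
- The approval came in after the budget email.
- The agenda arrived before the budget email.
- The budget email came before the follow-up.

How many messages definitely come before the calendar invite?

5

Directly stated before the calendar invite: the approval and the follow-up.
The agenda reaches the calendar invite via the agenda → the budget email → the follow-up → the calendar invite.
The budget email reaches the calendar invite via the budget email → the follow-up → the calendar invite.
The status update reaches the calendar invite via the status update → the budget email → the follow-up → the calendar invite.
No chain forces the reply from legal (or any of the others) ahead of the calendar invite.
That's the agenda, the approval, the budget email, the follow-up, and the status update — 5 in all.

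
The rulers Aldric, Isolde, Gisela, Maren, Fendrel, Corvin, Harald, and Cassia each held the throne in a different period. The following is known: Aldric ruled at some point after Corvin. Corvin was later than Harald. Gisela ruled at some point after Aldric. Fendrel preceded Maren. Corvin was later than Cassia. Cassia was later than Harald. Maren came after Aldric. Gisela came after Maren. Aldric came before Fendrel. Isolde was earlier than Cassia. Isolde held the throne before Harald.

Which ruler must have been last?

Gisela

Every other ruler has a chain of constraints placing them before Gisela, so Gisela is last.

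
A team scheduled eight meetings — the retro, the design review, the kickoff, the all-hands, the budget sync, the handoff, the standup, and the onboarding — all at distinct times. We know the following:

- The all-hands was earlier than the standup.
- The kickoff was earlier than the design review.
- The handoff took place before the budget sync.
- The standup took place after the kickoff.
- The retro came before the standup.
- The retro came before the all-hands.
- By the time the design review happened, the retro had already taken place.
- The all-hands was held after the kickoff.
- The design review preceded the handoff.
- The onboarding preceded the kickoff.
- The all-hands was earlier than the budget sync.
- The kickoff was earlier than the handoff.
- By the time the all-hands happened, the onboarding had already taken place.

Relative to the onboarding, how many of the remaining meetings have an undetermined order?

Forced after the onboarding: the all-hands, the budget sync, the design review, the handoff, the kickoff, and the standup.
That leaves the retro with no forced order relative to the onboarding — 1.

1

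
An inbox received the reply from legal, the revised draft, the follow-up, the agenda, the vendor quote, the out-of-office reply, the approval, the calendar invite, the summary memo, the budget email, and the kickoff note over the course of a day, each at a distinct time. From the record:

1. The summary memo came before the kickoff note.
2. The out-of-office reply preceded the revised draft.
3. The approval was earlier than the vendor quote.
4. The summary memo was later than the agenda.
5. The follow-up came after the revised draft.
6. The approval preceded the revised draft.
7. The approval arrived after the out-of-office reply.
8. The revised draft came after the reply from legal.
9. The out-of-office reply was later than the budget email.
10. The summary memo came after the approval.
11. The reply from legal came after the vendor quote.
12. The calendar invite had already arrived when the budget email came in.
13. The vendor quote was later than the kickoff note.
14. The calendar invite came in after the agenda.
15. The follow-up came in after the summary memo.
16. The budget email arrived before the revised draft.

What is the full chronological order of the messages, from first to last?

the agenda, the calendar invite, the budget email, the out-of-office reply, the approval, the summary memo, the kickoff note, the vendor quote, the reply from legal, the revised draft, the follow-up

The constraints fix every adjacent pair, so only one ordering works:
the agenda → the calendar invite → the budget email → the out-of-office reply → the approval → the summary memo → the kickoff note → the vendor quote → the reply from legal → the revised draft → the follow-up.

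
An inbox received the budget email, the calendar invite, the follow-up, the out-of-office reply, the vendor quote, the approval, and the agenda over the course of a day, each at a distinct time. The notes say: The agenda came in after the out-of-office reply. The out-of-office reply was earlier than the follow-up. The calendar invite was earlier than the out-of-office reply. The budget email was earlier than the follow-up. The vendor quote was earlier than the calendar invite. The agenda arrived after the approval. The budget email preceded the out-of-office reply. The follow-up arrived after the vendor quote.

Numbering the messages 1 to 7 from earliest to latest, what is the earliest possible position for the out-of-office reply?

4

The budget email, the calendar invite, and the vendor quote must all come before the out-of-office reply — 3 forced predecessors.
Nothing else is forced ahead of the out-of-office reply, so its earliest slot is position 3 + 1 = 4.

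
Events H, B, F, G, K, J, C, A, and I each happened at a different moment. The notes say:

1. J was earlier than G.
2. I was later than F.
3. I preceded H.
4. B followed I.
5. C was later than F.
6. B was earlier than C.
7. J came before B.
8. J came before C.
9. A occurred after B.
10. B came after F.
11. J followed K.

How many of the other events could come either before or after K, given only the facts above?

Forced after K: A, B, C, G, and J.
That leaves F, H, and I with no forced order relative to K — 3.

3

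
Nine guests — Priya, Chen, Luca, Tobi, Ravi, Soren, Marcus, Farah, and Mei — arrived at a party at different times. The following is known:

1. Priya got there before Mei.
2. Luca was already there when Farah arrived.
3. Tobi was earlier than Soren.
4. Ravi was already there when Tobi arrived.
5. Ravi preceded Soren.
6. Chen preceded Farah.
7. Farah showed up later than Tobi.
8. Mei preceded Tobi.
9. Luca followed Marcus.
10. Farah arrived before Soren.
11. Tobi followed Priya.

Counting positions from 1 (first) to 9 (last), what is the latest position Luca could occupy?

7

Luca must come before Farah and Soren — 2 guests forced after them.
Everything else can be placed before Luca in some valid order, so Luca can sit as late as position 9 − 2 = 7.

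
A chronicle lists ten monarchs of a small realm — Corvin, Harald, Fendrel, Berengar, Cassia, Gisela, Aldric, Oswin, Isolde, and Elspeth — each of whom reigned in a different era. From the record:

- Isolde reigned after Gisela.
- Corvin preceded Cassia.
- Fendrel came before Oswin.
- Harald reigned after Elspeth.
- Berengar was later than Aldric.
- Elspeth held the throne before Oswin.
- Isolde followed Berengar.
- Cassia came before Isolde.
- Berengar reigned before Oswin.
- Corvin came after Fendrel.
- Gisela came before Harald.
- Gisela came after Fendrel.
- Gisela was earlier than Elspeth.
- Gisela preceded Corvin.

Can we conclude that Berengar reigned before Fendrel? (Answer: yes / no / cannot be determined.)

No chain of stated constraints runs from Berengar to Fendrel, and none runs from Fendrel to Berengar either.
So the relative order of Berengar and Fendrel is not fixed by the given facts.

cannot be determined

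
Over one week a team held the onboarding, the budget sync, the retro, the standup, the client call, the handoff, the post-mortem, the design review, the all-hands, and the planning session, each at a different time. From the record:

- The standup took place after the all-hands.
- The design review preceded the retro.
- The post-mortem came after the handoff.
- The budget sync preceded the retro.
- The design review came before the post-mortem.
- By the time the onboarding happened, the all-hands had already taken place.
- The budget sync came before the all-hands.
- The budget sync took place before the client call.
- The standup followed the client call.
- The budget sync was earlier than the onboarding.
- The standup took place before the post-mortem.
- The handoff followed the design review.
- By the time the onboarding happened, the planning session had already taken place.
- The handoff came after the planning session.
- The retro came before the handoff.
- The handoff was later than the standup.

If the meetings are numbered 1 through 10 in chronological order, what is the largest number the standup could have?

8

The standup must come before the handoff and the post-mortem — 2 meetings forced after it.
Everything else can be placed before the standup in some valid order, so the standup can sit as late as position 10 − 2 = 8.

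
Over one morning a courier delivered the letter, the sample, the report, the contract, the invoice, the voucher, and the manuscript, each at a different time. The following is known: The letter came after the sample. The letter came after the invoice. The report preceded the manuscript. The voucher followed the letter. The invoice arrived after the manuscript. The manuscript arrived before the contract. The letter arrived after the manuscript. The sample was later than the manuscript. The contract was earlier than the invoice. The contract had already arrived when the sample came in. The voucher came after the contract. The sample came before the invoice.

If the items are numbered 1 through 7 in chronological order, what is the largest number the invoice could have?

5

The invoice must come before the letter and the voucher — 2 items forced after it.
Everything else can be placed before the invoice in some valid order, so the invoice can sit as late as position 7 − 2 = 5.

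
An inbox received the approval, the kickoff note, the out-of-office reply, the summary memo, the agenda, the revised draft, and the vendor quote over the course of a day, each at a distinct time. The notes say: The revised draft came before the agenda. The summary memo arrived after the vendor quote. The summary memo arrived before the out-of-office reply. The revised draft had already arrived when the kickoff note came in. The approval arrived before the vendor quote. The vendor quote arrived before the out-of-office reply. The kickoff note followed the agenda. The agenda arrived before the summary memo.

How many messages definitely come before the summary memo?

Directly stated before the summary memo: the agenda and the vendor quote.
The approval reaches the summary memo via the approval → the vendor quote → the summary memo.
The revised draft reaches the summary memo via the revised draft → the agenda → the summary memo.
That's the agenda, the approval, the revised draft, and the vendor quote — 4 in all.

4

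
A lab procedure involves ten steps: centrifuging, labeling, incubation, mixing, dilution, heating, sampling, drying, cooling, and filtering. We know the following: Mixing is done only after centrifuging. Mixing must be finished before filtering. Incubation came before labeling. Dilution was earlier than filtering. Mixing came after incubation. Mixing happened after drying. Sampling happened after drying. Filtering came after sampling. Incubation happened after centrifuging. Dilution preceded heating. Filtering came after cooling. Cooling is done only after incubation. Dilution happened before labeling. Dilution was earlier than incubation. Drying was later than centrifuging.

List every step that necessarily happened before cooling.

Directly stated before cooling: incubation.
Centrifuging reaches cooling via centrifuging → incubation → cooling.
Dilution reaches cooling via dilution → incubation → cooling.

centrifuging, dilution, incubation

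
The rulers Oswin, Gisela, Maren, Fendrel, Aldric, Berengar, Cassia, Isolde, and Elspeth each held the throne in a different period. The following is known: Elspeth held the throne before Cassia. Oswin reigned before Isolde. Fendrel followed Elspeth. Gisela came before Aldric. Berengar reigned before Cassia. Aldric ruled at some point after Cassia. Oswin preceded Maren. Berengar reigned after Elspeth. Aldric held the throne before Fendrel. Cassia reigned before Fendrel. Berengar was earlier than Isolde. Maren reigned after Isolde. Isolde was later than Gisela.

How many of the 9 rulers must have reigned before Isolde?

Directly stated before Isolde: Berengar, Gisela, and Oswin.
Elspeth reaches Isolde via Elspeth → Berengar → Isolde.
No chain forces Maren (or any of the others) ahead of Isolde.
That's Berengar, Elspeth, Gisela, and Oswin — 4 in all.

4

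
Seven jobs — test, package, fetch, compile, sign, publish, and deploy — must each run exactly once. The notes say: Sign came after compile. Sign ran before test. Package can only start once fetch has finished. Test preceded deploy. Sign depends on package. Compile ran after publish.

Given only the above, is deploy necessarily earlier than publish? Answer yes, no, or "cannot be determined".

Tracing the constraints gives publish → compile → sign → test → deploy, so publish must come before deploy.
That means deploy cannot be before publish.

no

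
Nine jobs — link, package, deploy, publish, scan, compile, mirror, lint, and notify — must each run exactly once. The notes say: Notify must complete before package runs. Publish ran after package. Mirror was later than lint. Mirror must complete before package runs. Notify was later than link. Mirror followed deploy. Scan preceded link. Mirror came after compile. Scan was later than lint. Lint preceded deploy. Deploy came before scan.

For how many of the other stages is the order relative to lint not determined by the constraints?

1

Forced after lint: deploy, link, mirror, notify, package, publish, and scan.
That leaves compile with no forced order relative to lint — 1.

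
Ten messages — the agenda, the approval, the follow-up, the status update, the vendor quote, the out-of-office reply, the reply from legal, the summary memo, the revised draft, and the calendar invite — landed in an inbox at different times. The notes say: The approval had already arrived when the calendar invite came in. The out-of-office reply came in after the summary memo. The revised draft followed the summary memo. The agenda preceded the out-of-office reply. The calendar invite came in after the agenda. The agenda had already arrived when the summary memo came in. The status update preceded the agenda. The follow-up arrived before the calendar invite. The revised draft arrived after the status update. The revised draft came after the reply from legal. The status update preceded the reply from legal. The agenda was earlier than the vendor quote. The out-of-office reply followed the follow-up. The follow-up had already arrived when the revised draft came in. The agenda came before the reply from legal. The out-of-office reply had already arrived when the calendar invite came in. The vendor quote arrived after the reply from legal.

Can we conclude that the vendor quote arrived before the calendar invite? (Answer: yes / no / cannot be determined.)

cannot be determined

No chain of stated constraints runs from the vendor quote to the calendar invite, and none runs from the calendar invite to the vendor quote either.
So the relative order of the vendor quote and the calendar invite is not fixed by the given facts.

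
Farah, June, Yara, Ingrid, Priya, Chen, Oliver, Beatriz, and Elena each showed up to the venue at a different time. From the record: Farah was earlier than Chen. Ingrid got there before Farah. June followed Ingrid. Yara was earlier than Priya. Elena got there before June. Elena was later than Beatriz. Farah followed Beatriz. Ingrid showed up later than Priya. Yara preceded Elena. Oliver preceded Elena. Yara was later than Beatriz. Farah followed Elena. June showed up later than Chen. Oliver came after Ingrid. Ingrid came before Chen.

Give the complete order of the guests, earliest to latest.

Beatriz, Yara, Priya, Ingrid, Oliver, Elena, Farah, Chen, June

The constraints fix every adjacent pair, so only one ordering works:
Beatriz → Yara → Priya → Ingrid → Oliver → Elena → Farah → Chen → June.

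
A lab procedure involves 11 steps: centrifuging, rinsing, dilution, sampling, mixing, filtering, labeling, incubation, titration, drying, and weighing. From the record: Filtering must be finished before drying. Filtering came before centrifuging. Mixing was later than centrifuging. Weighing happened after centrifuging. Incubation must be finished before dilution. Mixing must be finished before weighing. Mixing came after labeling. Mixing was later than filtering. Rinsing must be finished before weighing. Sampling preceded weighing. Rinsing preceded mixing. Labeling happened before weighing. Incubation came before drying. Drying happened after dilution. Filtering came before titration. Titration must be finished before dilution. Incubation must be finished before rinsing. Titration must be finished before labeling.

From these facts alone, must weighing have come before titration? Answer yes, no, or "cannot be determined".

Tracing the constraints gives titration → labeling → weighing, so titration must come before weighing.
That means weighing cannot be before titration.

no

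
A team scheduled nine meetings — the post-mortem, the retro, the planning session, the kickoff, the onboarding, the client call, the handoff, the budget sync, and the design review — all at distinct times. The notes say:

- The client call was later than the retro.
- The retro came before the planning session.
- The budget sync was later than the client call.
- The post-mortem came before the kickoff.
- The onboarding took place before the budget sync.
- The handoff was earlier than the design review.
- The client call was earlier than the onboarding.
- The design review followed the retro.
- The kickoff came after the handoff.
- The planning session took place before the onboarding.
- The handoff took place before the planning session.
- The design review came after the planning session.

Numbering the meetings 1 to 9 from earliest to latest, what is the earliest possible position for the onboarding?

5

The client call, the handoff, the planning session, and the retro must all come before the onboarding — 4 forced predecessors.
Nothing else is forced ahead of the onboarding, so its earliest slot is position 4 + 1 = 5.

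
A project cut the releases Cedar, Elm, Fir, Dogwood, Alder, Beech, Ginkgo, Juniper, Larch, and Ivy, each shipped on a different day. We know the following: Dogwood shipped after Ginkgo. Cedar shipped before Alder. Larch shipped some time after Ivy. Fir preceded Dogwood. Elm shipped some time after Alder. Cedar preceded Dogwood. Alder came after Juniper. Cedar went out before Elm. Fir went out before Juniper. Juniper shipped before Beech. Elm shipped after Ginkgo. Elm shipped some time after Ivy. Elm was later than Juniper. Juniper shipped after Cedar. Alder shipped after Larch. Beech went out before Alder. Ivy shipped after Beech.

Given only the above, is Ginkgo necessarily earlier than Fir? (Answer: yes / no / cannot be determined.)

cannot be determined

No chain of stated constraints runs from Ginkgo to Fir, and none runs from Fir to Ginkgo either.
So the relative order of Ginkgo and Fir is not fixed by the given facts.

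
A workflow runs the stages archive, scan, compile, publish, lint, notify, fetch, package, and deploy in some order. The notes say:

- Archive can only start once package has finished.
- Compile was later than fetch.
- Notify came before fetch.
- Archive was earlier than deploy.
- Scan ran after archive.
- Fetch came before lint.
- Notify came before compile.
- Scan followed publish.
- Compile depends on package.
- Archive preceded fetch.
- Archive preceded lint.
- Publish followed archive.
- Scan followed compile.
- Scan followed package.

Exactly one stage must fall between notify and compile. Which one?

fetch

Tracing the constraints gives notify → fetch → compile, so fetch sits after notify and before compile.
No other stage is forced both after notify and before compile.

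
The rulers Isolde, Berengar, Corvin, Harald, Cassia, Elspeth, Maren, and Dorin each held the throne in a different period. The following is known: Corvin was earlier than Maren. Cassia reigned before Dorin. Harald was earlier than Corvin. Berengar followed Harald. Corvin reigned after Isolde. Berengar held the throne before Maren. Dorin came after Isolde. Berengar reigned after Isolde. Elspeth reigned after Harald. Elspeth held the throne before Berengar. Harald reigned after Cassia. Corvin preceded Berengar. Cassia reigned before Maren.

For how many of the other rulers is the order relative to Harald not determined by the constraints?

Forced before Harald: Cassia; forced after Harald: Berengar, Corvin, Elspeth, and Maren.
That leaves Dorin and Isolde with no forced order relative to Harald — 2.

2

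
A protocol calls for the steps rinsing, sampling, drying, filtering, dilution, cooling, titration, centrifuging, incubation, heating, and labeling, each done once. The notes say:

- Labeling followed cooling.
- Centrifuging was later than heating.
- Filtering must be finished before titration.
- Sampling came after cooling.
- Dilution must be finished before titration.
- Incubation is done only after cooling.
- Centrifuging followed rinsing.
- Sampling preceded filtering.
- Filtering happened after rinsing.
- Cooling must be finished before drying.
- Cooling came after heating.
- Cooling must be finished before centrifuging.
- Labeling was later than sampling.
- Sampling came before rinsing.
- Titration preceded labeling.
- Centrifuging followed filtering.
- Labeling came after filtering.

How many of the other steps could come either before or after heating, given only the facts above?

1

Forced after heating: centrifuging, cooling, drying, filtering, incubation, labeling, rinsing, sampling, and titration.
That leaves dilution with no forced order relative to heating — 1.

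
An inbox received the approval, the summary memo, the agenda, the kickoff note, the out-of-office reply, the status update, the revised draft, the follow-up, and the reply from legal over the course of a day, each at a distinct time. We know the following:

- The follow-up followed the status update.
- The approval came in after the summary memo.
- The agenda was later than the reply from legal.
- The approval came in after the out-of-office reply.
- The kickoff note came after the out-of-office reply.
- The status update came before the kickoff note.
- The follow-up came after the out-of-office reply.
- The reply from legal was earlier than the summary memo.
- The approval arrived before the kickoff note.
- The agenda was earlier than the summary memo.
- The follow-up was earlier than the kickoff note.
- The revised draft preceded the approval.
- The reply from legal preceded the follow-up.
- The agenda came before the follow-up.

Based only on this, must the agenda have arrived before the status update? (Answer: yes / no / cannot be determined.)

cannot be determined

No chain of stated constraints runs from the agenda to the status update, and none runs from the status update to the agenda either.
So the relative order of the agenda and the status update is not fixed by the given facts.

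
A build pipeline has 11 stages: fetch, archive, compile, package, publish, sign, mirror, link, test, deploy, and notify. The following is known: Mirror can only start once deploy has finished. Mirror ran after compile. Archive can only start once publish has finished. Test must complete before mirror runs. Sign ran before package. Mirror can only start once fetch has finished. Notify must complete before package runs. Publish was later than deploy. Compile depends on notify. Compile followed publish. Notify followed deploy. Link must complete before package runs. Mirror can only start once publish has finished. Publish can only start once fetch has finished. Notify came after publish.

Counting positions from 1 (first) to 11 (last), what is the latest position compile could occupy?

Compile must come before mirror — 1 stage forced after it.
Everything else can be placed before compile in some valid order, so compile can sit as late as position 11 − 1 = 10.

10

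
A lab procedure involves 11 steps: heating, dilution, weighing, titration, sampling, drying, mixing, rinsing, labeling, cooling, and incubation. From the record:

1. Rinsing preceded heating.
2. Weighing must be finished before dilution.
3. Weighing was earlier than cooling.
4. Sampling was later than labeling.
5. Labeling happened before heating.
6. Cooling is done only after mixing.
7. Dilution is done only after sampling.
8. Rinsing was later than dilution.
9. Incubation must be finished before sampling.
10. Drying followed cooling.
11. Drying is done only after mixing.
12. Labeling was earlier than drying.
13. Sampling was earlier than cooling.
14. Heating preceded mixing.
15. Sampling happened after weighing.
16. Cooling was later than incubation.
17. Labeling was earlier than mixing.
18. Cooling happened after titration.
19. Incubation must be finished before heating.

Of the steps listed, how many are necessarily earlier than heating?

Directly stated before heating: incubation, labeling, and rinsing.
Dilution reaches heating via dilution → rinsing → heating.
Sampling reaches heating via sampling → dilution → rinsing → heating.
Weighing reaches heating via weighing → dilution → rinsing → heating.
No chain forces cooling (or any of the others) ahead of heating.
That's dilution, incubation, labeling, rinsing, sampling, and weighing — 6 in all.

6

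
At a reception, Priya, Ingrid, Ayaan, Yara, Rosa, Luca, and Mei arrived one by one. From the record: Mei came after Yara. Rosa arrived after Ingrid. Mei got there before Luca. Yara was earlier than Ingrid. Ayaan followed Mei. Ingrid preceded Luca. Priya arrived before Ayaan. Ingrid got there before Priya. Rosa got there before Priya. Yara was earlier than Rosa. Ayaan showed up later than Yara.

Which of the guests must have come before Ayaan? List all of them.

Directly stated before Ayaan: Mei, Priya, and Yara.
Ingrid reaches Ayaan via Ingrid → Priya → Ayaan.
Rosa reaches Ayaan via Rosa → Priya → Ayaan.
No chain forces Luca ahead of Ayaan.

Ingrid, Mei, Priya, Rosa, Yara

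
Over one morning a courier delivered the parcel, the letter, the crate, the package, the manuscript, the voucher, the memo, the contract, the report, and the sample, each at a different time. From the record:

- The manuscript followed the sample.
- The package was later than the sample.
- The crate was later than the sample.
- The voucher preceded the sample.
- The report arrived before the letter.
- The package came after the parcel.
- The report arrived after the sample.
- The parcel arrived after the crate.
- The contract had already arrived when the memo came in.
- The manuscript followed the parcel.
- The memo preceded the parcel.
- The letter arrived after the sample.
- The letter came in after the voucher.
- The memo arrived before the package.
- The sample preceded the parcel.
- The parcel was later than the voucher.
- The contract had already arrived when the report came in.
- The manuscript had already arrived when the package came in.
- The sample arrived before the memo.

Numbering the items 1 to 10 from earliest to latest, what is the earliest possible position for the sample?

2

The voucher must come before the sample — 1 forced predecessor.
Nothing else is forced ahead of the sample, so its earliest slot is position 1 + 1 = 2.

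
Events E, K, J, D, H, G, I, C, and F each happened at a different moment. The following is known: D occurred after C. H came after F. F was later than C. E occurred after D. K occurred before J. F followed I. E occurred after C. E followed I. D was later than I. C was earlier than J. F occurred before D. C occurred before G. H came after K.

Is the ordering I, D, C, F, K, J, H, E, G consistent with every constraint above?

no

The constraints require C before D, but in the proposed sequence D appears ahead of C. That one violation is enough.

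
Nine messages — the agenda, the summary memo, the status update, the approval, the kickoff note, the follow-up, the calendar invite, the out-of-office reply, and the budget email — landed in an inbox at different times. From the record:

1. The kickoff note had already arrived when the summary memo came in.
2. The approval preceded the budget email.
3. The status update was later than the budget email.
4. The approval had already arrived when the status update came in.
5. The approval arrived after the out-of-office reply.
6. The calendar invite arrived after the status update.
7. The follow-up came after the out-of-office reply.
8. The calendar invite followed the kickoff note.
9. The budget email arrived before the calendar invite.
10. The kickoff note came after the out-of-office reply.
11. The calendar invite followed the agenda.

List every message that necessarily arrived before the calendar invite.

Directly stated before the calendar invite: the agenda, the budget email, the kickoff note, and the status update.
The approval reaches the calendar invite via the approval → the budget email → the calendar invite.
The out-of-office reply reaches the calendar invite via the out-of-office reply → the kickoff note → the calendar invite.

the agenda, the approval, the budget email, the kickoff note, the out-of-office reply, the status update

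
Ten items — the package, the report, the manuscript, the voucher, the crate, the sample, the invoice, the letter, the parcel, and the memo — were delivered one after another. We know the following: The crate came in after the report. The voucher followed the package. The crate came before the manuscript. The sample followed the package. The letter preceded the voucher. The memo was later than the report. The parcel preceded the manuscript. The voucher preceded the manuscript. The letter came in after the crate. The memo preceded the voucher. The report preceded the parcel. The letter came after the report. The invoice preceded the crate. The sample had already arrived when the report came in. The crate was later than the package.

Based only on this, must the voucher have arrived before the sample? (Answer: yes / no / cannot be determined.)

Tracing the constraints gives the sample → the report → the letter → the voucher, so the sample must come before the voucher.
That means the voucher cannot be before the sample.

no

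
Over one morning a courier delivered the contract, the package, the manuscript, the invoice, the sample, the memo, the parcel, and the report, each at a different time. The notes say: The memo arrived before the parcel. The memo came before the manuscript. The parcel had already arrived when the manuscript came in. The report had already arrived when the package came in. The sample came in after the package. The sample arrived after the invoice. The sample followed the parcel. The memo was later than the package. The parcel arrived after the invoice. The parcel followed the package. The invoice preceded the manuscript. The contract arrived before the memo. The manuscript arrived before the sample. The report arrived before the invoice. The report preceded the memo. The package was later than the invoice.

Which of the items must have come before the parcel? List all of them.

the contract, the invoice, the memo, the package, the report

Directly stated before the parcel: the invoice, the memo, and the package.
The contract reaches the parcel via the contract → the memo → the parcel.
The report reaches the parcel via the report → the memo → the parcel.
No chain forces the sample (or any of the others) ahead of the parcel.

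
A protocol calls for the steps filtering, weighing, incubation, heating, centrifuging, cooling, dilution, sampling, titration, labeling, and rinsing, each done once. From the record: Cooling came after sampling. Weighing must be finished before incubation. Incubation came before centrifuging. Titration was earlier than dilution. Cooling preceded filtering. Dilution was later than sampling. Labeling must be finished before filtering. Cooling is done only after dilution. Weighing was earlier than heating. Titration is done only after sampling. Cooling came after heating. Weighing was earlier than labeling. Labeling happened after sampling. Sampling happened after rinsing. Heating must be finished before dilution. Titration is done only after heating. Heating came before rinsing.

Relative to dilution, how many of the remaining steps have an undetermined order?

Forced before dilution: heating, rinsing, sampling, titration, and weighing; forced after dilution: cooling and filtering.
That leaves centrifuging, incubation, and labeling with no forced order relative to dilution — 3.

3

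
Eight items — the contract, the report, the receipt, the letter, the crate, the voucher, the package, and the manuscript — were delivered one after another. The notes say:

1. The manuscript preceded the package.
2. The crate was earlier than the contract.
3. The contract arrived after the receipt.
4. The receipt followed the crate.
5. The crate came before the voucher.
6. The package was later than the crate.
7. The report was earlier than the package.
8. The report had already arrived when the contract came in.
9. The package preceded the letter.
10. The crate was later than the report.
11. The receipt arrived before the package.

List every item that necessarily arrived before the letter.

Directly stated before the letter: the package.
The crate reaches the letter via the crate → the package → the letter.
The manuscript reaches the letter via the manuscript → the package → the letter.
The receipt reaches the letter via the receipt → the package → the letter.
Likewise the report reaches the letter by chaining the stated constraints.

the crate, the manuscript, the package, the receipt, the report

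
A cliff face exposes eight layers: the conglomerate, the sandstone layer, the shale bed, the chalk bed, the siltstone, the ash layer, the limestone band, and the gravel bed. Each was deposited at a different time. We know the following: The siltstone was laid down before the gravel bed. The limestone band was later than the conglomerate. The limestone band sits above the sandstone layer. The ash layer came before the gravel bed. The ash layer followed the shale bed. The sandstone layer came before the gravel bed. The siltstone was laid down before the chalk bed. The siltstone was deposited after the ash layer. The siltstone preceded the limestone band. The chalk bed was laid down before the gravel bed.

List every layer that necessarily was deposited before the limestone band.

the ash layer, the conglomerate, the sandstone layer, the shale bed, the siltstone

Directly stated before the limestone band: the conglomerate, the sandstone layer, and the siltstone.
The ash layer reaches the limestone band via the ash layer → the siltstone → the limestone band.
The shale bed reaches the limestone band via the shale bed → the ash layer → the siltstone → the limestone band.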